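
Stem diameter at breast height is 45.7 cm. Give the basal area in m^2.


Formula: BA = pi * (DBH/2)^2 / 10000  (cm^2 to m^2)
Radius = DBH/2 = 45.7/2 = 22.85 cm
BA = pi * 22.85^2 / 10000
   = 1640.2962 cm^2 / 10000
   = 0.164 m^2

0.164


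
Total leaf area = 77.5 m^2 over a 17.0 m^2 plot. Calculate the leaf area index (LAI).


Formula: LAI = total leaf area / ground area  (dimensionless)
LAI = 77.5 m^2 / 17.0 m^2
LAI = 4.56

4.56


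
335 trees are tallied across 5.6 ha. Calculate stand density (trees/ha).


Formula: Stand Density = N_trees / Area_ha
Density = 335 trees / 5.6 ha
Density = 60 trees/ha

60


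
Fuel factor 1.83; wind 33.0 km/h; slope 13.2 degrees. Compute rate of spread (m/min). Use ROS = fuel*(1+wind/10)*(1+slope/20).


Formula: ROS = fuel * (1 + wind/10) * (1 + slope/20)
Wind factor = 1 + 33.0/10 = 4.3
Slope factor = 1 + 13.2/20 = 1.66
ROS = 1.83 * 4.3 * 1.66 = 13.06 m/min

13.06


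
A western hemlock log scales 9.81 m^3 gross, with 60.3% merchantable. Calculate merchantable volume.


Formula: MV = V_total * (merchantable_pct / 100)
Merchantable fraction = 60.3% / 100 = 0.603
MV = 9.81 m^3 * 0.603 = 5.915 m^3

5.915


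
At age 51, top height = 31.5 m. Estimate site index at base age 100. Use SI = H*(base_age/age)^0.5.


Formula: SI = H_dom * (base_age / age)^0.5
Age ratio = 100 / 51 = 1.96078
sqrt(age_ratio) = 1.40028
SI = 31.5 * 1.40028 = 44.1 m

44.1


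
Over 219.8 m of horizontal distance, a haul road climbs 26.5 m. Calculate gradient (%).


Formula: Gradient = rise / run * 100
Gradient = 26.5 / 219.8 * 100 = 12.1%

12.1


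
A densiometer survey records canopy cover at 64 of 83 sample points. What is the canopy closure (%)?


Formula: Canopy closure = covered points / total points * 100
Closure = 64 / 83 * 100
Closure = 0.7711 * 100 = 77.1%

77.1


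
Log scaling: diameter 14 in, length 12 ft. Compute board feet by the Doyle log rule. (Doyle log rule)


Doyle: BF = (D - 4)^2 * L / 16
Adjusted diameter = 14 - 4 = 10 in
(D-4)^2 = 10^2 = 100
BF = 100 * 12 / 16 = 75 BF

75


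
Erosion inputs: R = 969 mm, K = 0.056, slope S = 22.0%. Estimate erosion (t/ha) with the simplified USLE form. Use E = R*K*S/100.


Formula: E = R * K * S / 100  (simplified USLE)
R * K = 969 * 0.056 = 54.264
E = 54.264 * 22.0 / 100 = 11.94 t/ha

11.94


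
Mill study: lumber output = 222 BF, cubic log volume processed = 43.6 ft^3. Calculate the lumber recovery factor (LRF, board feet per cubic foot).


Formula: LRF = Lumber Output (BF) / Log Input (ft^3)
LRF = 222 BF / 43.6 ft^3
LRF = 5.09 BF/ft^3

5.09


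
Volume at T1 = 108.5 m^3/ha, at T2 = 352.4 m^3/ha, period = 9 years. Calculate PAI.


Formula: PAI = (V_T2 - V_T1) / (T2 - T1)
Volume increment = 352.4 - 108.5 = 243.9 m^3/ha
PAI = 243.9 / 9 = 27.1 m^3/ha/year

27.1


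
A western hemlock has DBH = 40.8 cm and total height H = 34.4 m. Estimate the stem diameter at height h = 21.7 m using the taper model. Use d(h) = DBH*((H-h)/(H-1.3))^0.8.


Taper: d(h) = DBH * ((H - h) / (H - 1.3))^0.8
Numerator = H - h = 34.4 - 21.7 = 12.7 m
Denominator = H - 1.3 = 34.4 - 1.3 = 33.1 m
Ratio = 12.7 / 33.1 = 0.38369
d = 40.8 * 0.38369^0.8 = 19.0 cm

19.0


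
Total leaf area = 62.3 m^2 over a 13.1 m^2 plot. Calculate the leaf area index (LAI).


Formula: LAI = total leaf area / ground area  (dimensionless)
LAI = 62.3 m^2 / 13.1 m^2
LAI = 4.76

4.76


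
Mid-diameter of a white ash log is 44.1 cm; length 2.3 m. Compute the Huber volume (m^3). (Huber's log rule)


Huber: V = Am * L,  Am = pi*(Dm/200)^2
Am = pi*(44.1/200)^2 = 0.152745 m^2
V = 0.152745*2.3 = 0.3513 m^3

0.3513


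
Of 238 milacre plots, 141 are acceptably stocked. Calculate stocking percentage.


Formula: Stocking % = stocked plots / total plots * 100
Stocking = 141 / 238 * 100
Stocking = 0.5924 * 100 = 59.2%

59.2


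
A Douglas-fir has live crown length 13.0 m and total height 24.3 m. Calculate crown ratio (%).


Formula: Crown Ratio = (Crown Length / Total Height) * 100
CR = (13.0 m / 24.3 m) * 100
CR = 0.535 * 100 = 53.5%

53.5


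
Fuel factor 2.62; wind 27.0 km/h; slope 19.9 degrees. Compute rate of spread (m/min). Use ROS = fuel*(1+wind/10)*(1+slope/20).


Formula: ROS = fuel * (1 + wind/10) * (1 + slope/20)
Wind factor = 1 + 27.0/10 = 3.7
Slope factor = 1 + 19.9/20 = 1.995
ROS = 2.62 * 3.7 * 1.995 = 19.34 m/min

19.34


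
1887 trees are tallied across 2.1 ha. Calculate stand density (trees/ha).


Formula: Stand Density = N_trees / Area_ha
Density = 1887 trees / 2.1 ha
Density = 899 trees/ha

899


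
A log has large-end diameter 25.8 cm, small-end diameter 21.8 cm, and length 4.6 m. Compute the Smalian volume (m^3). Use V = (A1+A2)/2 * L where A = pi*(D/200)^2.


Smalian: V = (A1 + A2)/2 * L,  A = pi*(D/200)^2
A1 = pi*(25.8/200)^2 = 0.052279 m^2
A2 = pi*(21.8/200)^2 = 0.037325 m^2
V = (0.052279+0.037325)/2*4.6 = 0.2061 m^3

0.2061


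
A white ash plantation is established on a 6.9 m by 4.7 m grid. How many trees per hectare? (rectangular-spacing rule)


Formula: TPH = 10000 m^2/ha / (spacing_x * spacing_y)
Area per tree = 6.9 m * 4.7 m = 32.43 m^2
TPH = 10000 / 32.43 = 308 trees/ha

308


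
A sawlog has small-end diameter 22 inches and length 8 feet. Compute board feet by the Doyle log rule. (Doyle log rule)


Doyle: BF = (D - 4)^2 * L / 16
Adjusted diameter = 22 - 4 = 18 in
(D-4)^2 = 18^2 = 324
BF = 324 * 8 / 16 = 162 BF

162


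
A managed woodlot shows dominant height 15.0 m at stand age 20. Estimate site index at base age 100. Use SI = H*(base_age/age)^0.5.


Formula: SI = H_dom * (base_age / age)^0.5
Age ratio = 100 / 20 = 5.0
sqrt(age_ratio) = 2.23607
SI = 15.0 * 2.23607 = 33.5 m

33.5


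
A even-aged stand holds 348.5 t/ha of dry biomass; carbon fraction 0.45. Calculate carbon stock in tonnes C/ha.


Formula: Carbon Stock = Biomass * Carbon Fraction
C = 348.5 t/ha * 0.45
C = 156.8 t C/ha

156.8


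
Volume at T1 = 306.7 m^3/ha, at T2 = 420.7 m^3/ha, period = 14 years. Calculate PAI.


Formula: PAI = (V_T2 - V_T1) / (T2 - T1)
Volume increment = 420.7 - 306.7 = 114.0 m^3/ha
PAI = 114.0 / 14 = 8.14 m^3/ha/year

8.14


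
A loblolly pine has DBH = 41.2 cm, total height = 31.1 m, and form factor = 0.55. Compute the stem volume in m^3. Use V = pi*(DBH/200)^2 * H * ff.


Formula: V = pi * (DBH/200)^2 * H * ff
Radius = DBH/200 = 41.2/200 = 0.206 m
Radius^2 = 0.206^2 = 0.042436 m^2
V = pi * 0.042436 * 31.1 * 0.55
V = 2.28 m^3

2.28


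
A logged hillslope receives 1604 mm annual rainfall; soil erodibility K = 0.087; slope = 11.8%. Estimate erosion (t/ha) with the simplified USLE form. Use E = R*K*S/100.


Formula: E = R * K * S / 100  (simplified USLE)
R * K = 1604 * 0.087 = 139.548
E = 139.548 * 11.8 / 100 = 16.47 t/ha

16.47


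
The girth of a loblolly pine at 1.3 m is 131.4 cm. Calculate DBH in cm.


Formula: DBH = C / pi
DBH = 131.4 / pi
pi = 3.14159...
DBH = 41.8 cm

41.8


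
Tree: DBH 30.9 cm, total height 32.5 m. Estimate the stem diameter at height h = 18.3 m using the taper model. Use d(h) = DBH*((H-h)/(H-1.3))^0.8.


Taper: d(h) = DBH * ((H - h) / (H - 1.3))^0.8
Numerator = H - h = 32.5 - 18.3 = 14.2 m
Denominator = H - 1.3 = 32.5 - 1.3 = 31.2 m
Ratio = 14.2 / 31.2 = 0.45513
d = 30.9 * 0.45513^0.8 = 16.5 cm

16.5


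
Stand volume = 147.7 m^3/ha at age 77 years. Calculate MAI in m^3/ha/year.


Formula: MAI = Total Volume / Stand Age
MAI = 147.7 m^3/ha / 77 years
MAI = 1.92 m^3/ha/year

1.92


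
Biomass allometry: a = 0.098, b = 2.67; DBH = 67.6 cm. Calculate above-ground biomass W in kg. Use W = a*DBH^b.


Formula: W = a * DBH^b  (allometric power law)
DBH^b = 67.6^2.67 = 76905.5492
W = 0.098 * 76905.5492 = 7536.7 kg

7536.7


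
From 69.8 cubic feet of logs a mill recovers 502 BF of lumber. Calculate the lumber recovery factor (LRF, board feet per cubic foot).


Formula: LRF = Lumber Output (BF) / Log Input (ft^3)
LRF = 502 BF / 69.8 ft^3
LRF = 7.19 BF/ft^3

7.19


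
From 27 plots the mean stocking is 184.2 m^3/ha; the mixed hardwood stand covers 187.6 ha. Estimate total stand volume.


Formula: Total Volume = Mean Volume per ha * Total Area
Total Volume = 184.2 m^3/ha * 187.6 ha
Total Volume = 34556 m^3

34556


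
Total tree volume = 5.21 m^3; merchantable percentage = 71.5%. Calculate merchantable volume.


Formula: MV = V_total * (merchantable_pct / 100)
Merchantable fraction = 71.5% / 100 = 0.715
MV = 5.21 m^3 * 0.715 = 3.725 m^3

3.725


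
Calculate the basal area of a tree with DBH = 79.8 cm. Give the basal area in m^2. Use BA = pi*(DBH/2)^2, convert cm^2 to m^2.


Formula: BA = pi * (DBH/2)^2 / 10000  (cm^2 to m^2)
Radius = DBH/2 = 79.8/2 = 39.9 cm
BA = pi * 39.9^2 / 10000
   = 5001.4469 cm^2 / 10000
   = 0.5001 m^2

0.5001


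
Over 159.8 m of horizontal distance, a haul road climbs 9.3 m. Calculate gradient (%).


Formula: Gradient = rise / run * 100
Gradient = 9.3 / 159.8 * 100 = 5.8%

5.8


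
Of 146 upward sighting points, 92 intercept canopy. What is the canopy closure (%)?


Formula: Canopy closure = covered points / total points * 100
Closure = 92 / 146 * 100
Closure = 0.6301 * 100 = 63.0%

63.0


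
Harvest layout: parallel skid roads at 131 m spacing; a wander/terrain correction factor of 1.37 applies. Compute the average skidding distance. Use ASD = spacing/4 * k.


Formula: ASD = (spacing / 4) * correction
Uncorrected distance = spacing / 4 = 131 / 4 = 32.75 m
ASD = 32.75 * 1.37 = 45 m

45


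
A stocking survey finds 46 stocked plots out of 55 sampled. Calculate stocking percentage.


Formula: Stocking % = stocked plots / total plots * 100
Stocking = 46 / 55 * 100
Stocking = 0.8364 * 100 = 83.6%

83.6


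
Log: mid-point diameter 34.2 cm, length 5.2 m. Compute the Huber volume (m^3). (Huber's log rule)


Huber: V = Am * L,  Am = pi*(Dm/200)^2
Am = pi*(34.2/200)^2 = 0.091863 m^2
V = 0.091863*5.2 = 0.4777 m^3

0.4777


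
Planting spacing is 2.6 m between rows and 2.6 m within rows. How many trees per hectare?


Formula: TPH = 10000 m^2/ha / (spacing_x * spacing_y)
Area per tree = 2.6 m * 2.6 m = 6.76 m^2
TPH = 10000 / 6.76 = 1479 trees/ha

1479


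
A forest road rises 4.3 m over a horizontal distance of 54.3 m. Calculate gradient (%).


Formula: Gradient = rise / run * 100
Gradient = 4.3 / 54.3 * 100 = 7.9%

7.9


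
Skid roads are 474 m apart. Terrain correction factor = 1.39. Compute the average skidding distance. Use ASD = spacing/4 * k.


Formula: ASD = (spacing / 4) * correction
Uncorrected distance = spacing / 4 = 474 / 4 = 118.5 m
ASD = 118.5 * 1.39 = 165 m

165


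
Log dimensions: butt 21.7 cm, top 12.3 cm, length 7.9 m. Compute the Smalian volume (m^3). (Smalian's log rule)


Smalian: V = (A1 + A2)/2 * L,  A = pi*(D/200)^2
A1 = pi*(21.7/200)^2 = 0.036984 m^2
A2 = pi*(12.3/200)^2 = 0.011882 m^2
V = (0.036984+0.011882)/2*7.9 = 0.193 m^3

0.193


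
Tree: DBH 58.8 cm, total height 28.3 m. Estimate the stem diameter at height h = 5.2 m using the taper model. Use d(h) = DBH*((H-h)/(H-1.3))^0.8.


Taper: d(h) = DBH * ((H - h) / (H - 1.3))^0.8
Numerator = H - h = 28.3 - 5.2 = 23.1 m
Denominator = H - 1.3 = 28.3 - 1.3 = 27.0 m
Ratio = 23.1 / 27.0 = 0.85556
d = 58.8 * 0.85556^0.8 = 51.9 cm

51.9


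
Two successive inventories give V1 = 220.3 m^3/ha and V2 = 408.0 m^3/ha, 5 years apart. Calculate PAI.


Formula: PAI = (V_T2 - V_T1) / (T2 - T1)
Volume increment = 408.0 - 220.3 = 187.7 m^3/ha
PAI = 187.7 / 5 = 37.54 m^3/ha/year

37.54


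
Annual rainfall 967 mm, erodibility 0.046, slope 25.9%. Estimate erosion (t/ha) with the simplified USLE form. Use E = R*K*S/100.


Formula: E = R * K * S / 100  (simplified USLE)
R * K = 967 * 0.046 = 44.482
E = 44.482 * 25.9 / 100 = 11.52 t/ha

11.52


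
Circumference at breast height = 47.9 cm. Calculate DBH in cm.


Formula: DBH = C / pi
DBH = 47.9 / pi
pi = 3.14159...
DBH = 15.2 cm

15.2


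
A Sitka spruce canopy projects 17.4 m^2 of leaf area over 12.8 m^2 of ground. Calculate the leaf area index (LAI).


Formula: LAI = total leaf area / ground area  (dimensionless)
LAI = 17.4 m^2 / 12.8 m^2
LAI = 1.36

1.36


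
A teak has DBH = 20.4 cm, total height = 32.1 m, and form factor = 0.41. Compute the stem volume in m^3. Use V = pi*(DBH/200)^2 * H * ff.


Formula: V = pi * (DBH/200)^2 * H * ff
Radius = DBH/200 = 20.4/200 = 0.102 m
Radius^2 = 0.102^2 = 0.010404 m^2
V = pi * 0.010404 * 32.1 * 0.41
V = 0.43 m^3

0.43


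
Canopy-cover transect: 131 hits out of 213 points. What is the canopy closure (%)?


Formula: Canopy closure = covered points / total points * 100
Closure = 131 / 213 * 100
Closure = 0.615 * 100 = 61.5%

61.5


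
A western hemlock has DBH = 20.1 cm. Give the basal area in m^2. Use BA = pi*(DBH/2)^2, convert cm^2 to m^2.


Formula: BA = pi * (DBH/2)^2 / 10000  (cm^2 to m^2)
Radius = DBH/2 = 20.1/2 = 10.05 cm
BA = pi * 10.05^2 / 10000
   = 317.3087 cm^2 / 10000
   = 0.0317 m^2

0.0317


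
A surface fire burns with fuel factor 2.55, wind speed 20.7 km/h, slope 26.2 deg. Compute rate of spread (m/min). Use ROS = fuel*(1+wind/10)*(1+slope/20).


Formula: ROS = fuel * (1 + wind/10) * (1 + slope/20)
Wind factor = 1 + 20.7/10 = 3.07
Slope factor = 1 + 26.2/20 = 2.31
ROS = 2.55 * 3.07 * 2.31 = 18.08 m/min

18.08


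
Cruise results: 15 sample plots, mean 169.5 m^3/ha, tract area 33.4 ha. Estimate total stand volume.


Formula: Total Volume = Mean Volume per ha * Total Area
Total Volume = 169.5 m^3/ha * 33.4 ha
Total Volume = 5661 m^3

5661


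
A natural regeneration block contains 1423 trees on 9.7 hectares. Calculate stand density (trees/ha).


Formula: Stand Density = N_trees / Area_ha
Density = 1423 trees / 9.7 ha
Density = 147 trees/ha

147


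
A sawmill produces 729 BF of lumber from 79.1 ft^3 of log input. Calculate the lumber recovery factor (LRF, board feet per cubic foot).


Formula: LRF = Lumber Output (BF) / Log Input (ft^3)
LRF = 729 BF / 79.1 ft^3
LRF = 9.22 BF/ft^3

9.22


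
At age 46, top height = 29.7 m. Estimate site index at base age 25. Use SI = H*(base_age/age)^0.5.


Formula: SI = H_dom * (base_age / age)^0.5
Age ratio = 25 / 46 = 0.54348
sqrt(age_ratio) = 0.73721
SI = 29.7 * 0.73721 = 21.9 m

21.9


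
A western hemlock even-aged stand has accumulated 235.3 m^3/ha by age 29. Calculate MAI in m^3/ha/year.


Formula: MAI = Total Volume / Stand Age
MAI = 235.3 m^3/ha / 29 years
MAI = 8.11 m^3/ha/year

8.11


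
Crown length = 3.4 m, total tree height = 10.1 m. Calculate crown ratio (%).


Formula: Crown Ratio = (Crown Length / Total Height) * 100
CR = (3.4 m / 10.1 m) * 100
CR = 0.3366 * 100 = 33.7%

33.7


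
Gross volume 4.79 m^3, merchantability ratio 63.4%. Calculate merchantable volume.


Formula: MV = V_total * (merchantable_pct / 100)
Merchantable fraction = 63.4% / 100 = 0.634
MV = 4.79 m^3 * 0.634 = 3.037 m^3

3.037


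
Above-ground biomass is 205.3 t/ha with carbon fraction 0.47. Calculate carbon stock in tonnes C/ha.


Formula: Carbon Stock = Biomass * Carbon Fraction
C = 205.3 t/ha * 0.47
C = 96.5 t C/ha

96.5


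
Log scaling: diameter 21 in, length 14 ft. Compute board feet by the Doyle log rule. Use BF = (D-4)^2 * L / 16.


Doyle: BF = (D - 4)^2 * L / 16
Adjusted diameter = 21 - 4 = 17 in
(D-4)^2 = 17^2 = 289
BF = 289 * 14 / 16 = 253 BF

253


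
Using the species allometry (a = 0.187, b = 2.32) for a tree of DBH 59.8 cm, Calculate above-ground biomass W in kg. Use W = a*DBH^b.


Formula: W = a * DBH^b  (allometric power law)
DBH^b = 59.8^2.32 = 13241.7915
W = 0.187 * 13241.7915 = 2476.2 kg

2476.2


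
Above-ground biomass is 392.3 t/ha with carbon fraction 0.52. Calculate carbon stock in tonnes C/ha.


Formula: Carbon Stock = Biomass * Carbon Fraction
C = 392.3 t/ha * 0.52
C = 204.0 t C/ha

204.0


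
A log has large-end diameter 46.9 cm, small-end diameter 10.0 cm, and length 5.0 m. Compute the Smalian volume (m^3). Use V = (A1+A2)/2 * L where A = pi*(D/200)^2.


Smalian: V = (A1 + A2)/2 * L,  A = pi*(D/200)^2
A1 = pi*(46.9/200)^2 = 0.172757 m^2
A2 = pi*(10.0/200)^2 = 0.007854 m^2
V = (0.172757+0.007854)/2*5.0 = 0.4515 m^3

0.4515


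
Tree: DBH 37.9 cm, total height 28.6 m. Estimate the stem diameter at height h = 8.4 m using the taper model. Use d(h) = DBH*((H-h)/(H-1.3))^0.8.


Taper: d(h) = DBH * ((H - h) / (H - 1.3))^0.8
Numerator = H - h = 28.6 - 8.4 = 20.2 m
Denominator = H - 1.3 = 28.6 - 1.3 = 27.3 m
Ratio = 20.2 / 27.3 = 0.73993
d = 37.9 * 0.73993^0.8 = 29.8 cm

29.8


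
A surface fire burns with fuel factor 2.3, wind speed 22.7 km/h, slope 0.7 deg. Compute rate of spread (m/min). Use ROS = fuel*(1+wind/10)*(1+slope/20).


Formula: ROS = fuel * (1 + wind/10) * (1 + slope/20)
Wind factor = 1 + 22.7/10 = 3.27
Slope factor = 1 + 0.7/20 = 1.035
ROS = 2.3 * 3.27 * 1.035 = 7.78 m/min

7.78


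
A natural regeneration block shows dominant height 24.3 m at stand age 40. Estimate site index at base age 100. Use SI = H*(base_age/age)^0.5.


Formula: SI = H_dom * (base_age / age)^0.5
Age ratio = 100 / 40 = 2.5
sqrt(age_ratio) = 1.58114
SI = 24.3 * 1.58114 = 38.4 m

38.4


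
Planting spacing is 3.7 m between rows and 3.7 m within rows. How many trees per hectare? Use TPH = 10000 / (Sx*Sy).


Formula: TPH = 10000 m^2/ha / (spacing_x * spacing_y)
Area per tree = 3.7 m * 3.7 m = 13.69 m^2
TPH = 10000 / 13.69 = 730 trees/ha

730


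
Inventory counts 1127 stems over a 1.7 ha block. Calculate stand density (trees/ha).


Formula: Stand Density = N_trees / Area_ha
Density = 1127 trees / 1.7 ha
Density = 663 trees/ha

663


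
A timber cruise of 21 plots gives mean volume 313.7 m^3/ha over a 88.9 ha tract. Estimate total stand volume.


Formula: Total Volume = Mean Volume per ha * Total Area
Total Volume = 313.7 m^3/ha * 88.9 ha
Total Volume = 27888 m^3

27888


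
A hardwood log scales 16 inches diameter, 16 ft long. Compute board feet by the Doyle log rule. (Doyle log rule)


Doyle: BF = (D - 4)^2 * L / 16
Adjusted diameter = 16 - 4 = 12 in
(D-4)^2 = 12^2 = 144
BF = 144 * 16 / 16 = 144 BF

144


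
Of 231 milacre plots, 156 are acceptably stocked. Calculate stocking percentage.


Formula: Stocking % = stocked plots / total plots * 100
Stocking = 156 / 231 * 100
Stocking = 0.6753 * 100 = 67.5%

67.5


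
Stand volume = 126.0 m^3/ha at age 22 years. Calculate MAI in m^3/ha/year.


Formula: MAI = Total Volume / Stand Age
MAI = 126.0 m^3/ha / 22 years
MAI = 5.73 m^3/ha/year

5.73


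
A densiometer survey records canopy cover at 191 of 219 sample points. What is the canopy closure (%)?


Formula: Canopy closure = covered points / total points * 100
Closure = 191 / 219 * 100
Closure = 0.8721 * 100 = 87.2%

87.2


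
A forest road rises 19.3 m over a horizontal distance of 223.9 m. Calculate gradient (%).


Formula: Gradient = rise / run * 100
Gradient = 19.3 / 223.9 * 100 = 8.6%

8.6


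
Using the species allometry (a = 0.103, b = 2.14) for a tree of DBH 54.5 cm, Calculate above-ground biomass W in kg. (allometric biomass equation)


Formula: W = a * DBH^b  (allometric power law)
DBH^b = 54.5^2.14 = 5198.6253
W = 0.103 * 5198.6253 = 535.5 kg

535.5


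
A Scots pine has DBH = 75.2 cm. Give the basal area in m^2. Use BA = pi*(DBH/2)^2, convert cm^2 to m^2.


Formula: BA = pi * (DBH/2)^2 / 10000  (cm^2 to m^2)
Radius = DBH/2 = 75.2/2 = 37.6 cm
BA = pi * 37.6^2 / 10000
   = 4441.458 cm^2 / 10000
   = 0.4441 m^2

0.4441


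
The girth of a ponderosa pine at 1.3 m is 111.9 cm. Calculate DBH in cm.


Formula: DBH = C / pi
DBH = 111.9 / pi
pi = 3.14159...
DBH = 35.6 cm

35.6


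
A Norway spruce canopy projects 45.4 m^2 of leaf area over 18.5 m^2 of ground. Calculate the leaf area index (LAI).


Formula: LAI = total leaf area / ground area  (dimensionless)
LAI = 45.4 m^2 / 18.5 m^2
LAI = 2.45

2.45


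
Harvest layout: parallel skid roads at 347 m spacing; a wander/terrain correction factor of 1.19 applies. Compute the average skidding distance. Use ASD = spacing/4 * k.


Formula: ASD = (spacing / 4) * correction
Uncorrected distance = spacing / 4 = 347 / 4 = 86.75 m
ASD = 86.75 * 1.19 = 103 m

103


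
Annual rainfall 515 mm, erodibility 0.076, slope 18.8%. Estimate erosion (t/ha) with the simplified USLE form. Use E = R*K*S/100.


Formula: E = R * K * S / 100  (simplified USLE)
R * K = 515 * 0.076 = 39.14
E = 39.14 * 18.8 / 100 = 7.36 t/ha

7.36


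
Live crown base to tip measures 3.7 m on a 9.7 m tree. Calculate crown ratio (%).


Formula: Crown Ratio = (Crown Length / Total Height) * 100
CR = (3.7 m / 9.7 m) * 100
CR = 0.3814 * 100 = 38.1%

38.1


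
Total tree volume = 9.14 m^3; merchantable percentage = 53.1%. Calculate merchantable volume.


Formula: MV = V_total * (merchantable_pct / 100)
Merchantable fraction = 53.1% / 100 = 0.531
MV = 9.14 m^3 * 0.531 = 4.853 m^3

4.853


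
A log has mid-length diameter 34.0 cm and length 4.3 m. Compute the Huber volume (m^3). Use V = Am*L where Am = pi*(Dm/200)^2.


Huber: V = Am * L,  Am = pi*(Dm/200)^2
Am = pi*(34.0/200)^2 = 0.090792 m^2
V = 0.090792*4.3 = 0.3904 m^3

0.3904


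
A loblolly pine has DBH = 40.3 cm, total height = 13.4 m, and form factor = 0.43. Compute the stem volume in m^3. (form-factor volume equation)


Formula: V = pi * (DBH/200)^2 * H * ff
Radius = DBH/200 = 40.3/200 = 0.2015 m
Radius^2 = 0.2015^2 = 0.04060225 m^2
V = pi * 0.04060225 * 13.4 * 0.43
V = 0.735 m^3

0.735


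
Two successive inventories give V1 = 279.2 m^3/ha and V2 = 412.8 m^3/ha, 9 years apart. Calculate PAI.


Formula: PAI = (V_T2 - V_T1) / (T2 - T1)
Volume increment = 412.8 - 279.2 = 133.6 m^3/ha
PAI = 133.6 / 9 = 14.84 m^3/ha/year

14.84


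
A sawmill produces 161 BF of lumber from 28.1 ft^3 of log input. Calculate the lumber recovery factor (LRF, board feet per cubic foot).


Formula: LRF = Lumber Output (BF) / Log Input (ft^3)
LRF = 161 BF / 28.1 ft^3
LRF = 5.73 BF/ft^3

5.73


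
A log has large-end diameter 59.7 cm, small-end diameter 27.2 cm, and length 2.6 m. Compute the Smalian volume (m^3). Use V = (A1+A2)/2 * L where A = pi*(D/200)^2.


Smalian: V = (A1 + A2)/2 * L,  A = pi*(D/200)^2
A1 = pi*(59.7/200)^2 = 0.279923 m^2
A2 = pi*(27.2/200)^2 = 0.058107 m^2
V = (0.279923+0.058107)/2*2.6 = 0.4394 m^3

0.4394


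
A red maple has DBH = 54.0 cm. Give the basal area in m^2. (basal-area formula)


Formula: BA = pi * (DBH/2)^2 / 10000  (cm^2 to m^2)
Radius = DBH/2 = 54.0/2 = 27.0 cm
BA = pi * 27.0^2 / 10000
   = 2290.221 cm^2 / 10000
   = 0.229 m^2

0.229


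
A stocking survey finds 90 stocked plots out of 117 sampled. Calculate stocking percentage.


Formula: Stocking % = stocked plots / total plots * 100
Stocking = 90 / 117 * 100
Stocking = 0.7692 * 100 = 76.9%

76.9


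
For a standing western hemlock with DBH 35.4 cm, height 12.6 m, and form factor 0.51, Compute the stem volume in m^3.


Formula: V = pi * (DBH/200)^2 * H * ff
Radius = DBH/200 = 35.4/200 = 0.177 m
Radius^2 = 0.177^2 = 0.031329 m^2
V = pi * 0.031329 * 12.6 * 0.51
V = 0.632 m^3

0.632


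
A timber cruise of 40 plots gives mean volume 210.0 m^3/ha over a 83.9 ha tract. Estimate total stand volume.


Formula: Total Volume = Mean Volume per ha * Total Area
Total Volume = 210.0 m^3/ha * 83.9 ha
Total Volume = 17619 m^3

17619


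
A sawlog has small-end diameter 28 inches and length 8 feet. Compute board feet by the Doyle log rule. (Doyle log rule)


Doyle: BF = (D - 4)^2 * L / 16
Adjusted diameter = 28 - 4 = 24 in
(D-4)^2 = 24^2 = 576
BF = 576 * 8 / 16 = 288 BF

288


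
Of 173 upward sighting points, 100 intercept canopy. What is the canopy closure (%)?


Formula: Canopy closure = covered points / total points * 100
Closure = 100 / 173 * 100
Closure = 0.578 * 100 = 57.8%

57.8


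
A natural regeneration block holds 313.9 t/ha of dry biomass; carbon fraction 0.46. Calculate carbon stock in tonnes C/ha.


Formula: Carbon Stock = Biomass * Carbon Fraction
C = 313.9 t/ha * 0.46
C = 144.4 t C/ha

144.4


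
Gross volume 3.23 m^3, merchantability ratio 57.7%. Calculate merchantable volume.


Formula: MV = V_total * (merchantable_pct / 100)
Merchantable fraction = 57.7% / 100 = 0.577
MV = 3.23 m^3 * 0.577 = 1.864 m^3

1.864


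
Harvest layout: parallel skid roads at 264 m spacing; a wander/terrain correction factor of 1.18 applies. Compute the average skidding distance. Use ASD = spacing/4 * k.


Formula: ASD = (spacing / 4) * correction
Uncorrected distance = spacing / 4 = 264 / 4 = 66 m
ASD = 66 * 1.18 = 78 m

78


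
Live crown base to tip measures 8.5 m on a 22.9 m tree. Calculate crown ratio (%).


Formula: Crown Ratio = (Crown Length / Total Height) * 100
CR = (8.5 m / 22.9 m) * 100
CR = 0.3712 * 100 = 37.1%

37.1


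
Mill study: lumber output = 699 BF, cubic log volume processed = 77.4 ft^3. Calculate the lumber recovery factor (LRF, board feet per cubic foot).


Formula: LRF = Lumber Output (BF) / Log Input (ft^3)
LRF = 699 BF / 77.4 ft^3
LRF = 9.03 BF/ft^3

9.03


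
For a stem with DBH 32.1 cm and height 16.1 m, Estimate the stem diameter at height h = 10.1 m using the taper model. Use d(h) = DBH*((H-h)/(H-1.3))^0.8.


Taper: d(h) = DBH * ((H - h) / (H - 1.3))^0.8
Numerator = H - h = 16.1 - 10.1 = 6.0 m
Denominator = H - 1.3 = 16.1 - 1.3 = 14.8 m
Ratio = 6.0 / 14.8 = 0.40541
d = 32.1 * 0.40541^0.8 = 15.6 cm

15.6


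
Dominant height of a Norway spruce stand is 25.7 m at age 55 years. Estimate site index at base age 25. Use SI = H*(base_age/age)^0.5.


Formula: SI = H_dom * (base_age / age)^0.5
Age ratio = 25 / 55 = 0.45455
sqrt(age_ratio) = 0.6742
SI = 25.7 * 0.6742 = 17.3 m

17.3


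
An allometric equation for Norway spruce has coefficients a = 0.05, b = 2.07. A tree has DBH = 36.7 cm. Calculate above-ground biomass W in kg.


Formula: W = a * DBH^b  (allometric power law)
DBH^b = 36.7^2.07 = 1733.2402
W = 0.05 * 1733.2402 = 86.7 kg

86.7


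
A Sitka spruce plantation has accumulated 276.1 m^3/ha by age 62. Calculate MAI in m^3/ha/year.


Formula: MAI = Total Volume / Stand Age
MAI = 276.1 m^3/ha / 62 years
MAI = 4.45 m^3/ha/year

4.45


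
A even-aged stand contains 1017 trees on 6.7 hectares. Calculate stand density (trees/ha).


Formula: Stand Density = N_trees / Area_ha
Density = 1017 trees / 6.7 ha
Density = 152 trees/ha

152


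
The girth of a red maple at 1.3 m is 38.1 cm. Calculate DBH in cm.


Formula: DBH = C / pi
DBH = 38.1 / pi
pi = 3.14159...
DBH = 12.1 cm

12.1


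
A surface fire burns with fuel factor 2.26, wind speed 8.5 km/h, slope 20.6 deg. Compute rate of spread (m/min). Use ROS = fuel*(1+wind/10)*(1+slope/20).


Formula: ROS = fuel * (1 + wind/10) * (1 + slope/20)
Wind factor = 1 + 8.5/10 = 1.85
Slope factor = 1 + 20.6/20 = 2.03
ROS = 2.26 * 1.85 * 2.03 = 8.49 m/min

8.49


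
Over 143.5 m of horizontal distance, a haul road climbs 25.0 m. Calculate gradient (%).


Formula: Gradient = rise / run * 100
Gradient = 25.0 / 143.5 * 100 = 17.4%

17.4


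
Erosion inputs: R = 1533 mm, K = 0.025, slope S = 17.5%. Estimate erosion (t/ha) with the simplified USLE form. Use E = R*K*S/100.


Formula: E = R * K * S / 100  (simplified USLE)
R * K = 1533 * 0.025 = 38.325
E = 38.325 * 17.5 / 100 = 6.71 t/ha

6.71


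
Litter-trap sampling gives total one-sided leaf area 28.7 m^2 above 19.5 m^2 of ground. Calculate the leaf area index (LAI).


Formula: LAI = total leaf area / ground area  (dimensionless)
LAI = 28.7 m^2 / 19.5 m^2
LAI = 1.47

1.47


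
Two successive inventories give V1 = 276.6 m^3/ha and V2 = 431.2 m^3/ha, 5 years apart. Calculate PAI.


Formula: PAI = (V_T2 - V_T1) / (T2 - T1)
Volume increment = 431.2 - 276.6 = 154.6 m^3/ha
PAI = 154.6 / 5 = 30.92 m^3/ha/year

30.92


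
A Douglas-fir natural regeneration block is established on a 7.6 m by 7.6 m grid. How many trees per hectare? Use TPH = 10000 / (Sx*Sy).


Formula: TPH = 10000 m^2/ha / (spacing_x * spacing_y)
Area per tree = 7.6 m * 7.6 m = 57.76 m^2
TPH = 10000 / 57.76 = 173 trees/ha

173


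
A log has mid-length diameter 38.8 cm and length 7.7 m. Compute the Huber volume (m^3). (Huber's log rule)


Huber: V = Am * L,  Am = pi*(Dm/200)^2
Am = pi*(38.8/200)^2 = 0.118237 m^2
V = 0.118237*7.7 = 0.9104 m^3

0.9104


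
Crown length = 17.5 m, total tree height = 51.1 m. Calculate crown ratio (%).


Formula: Crown Ratio = (Crown Length / Total Height) * 100
CR = (17.5 m / 51.1 m) * 100
CR = 0.3425 * 100 = 34.2%

34.2


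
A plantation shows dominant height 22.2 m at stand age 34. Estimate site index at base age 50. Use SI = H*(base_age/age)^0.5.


Formula: SI = H_dom * (base_age / age)^0.5
Age ratio = 50 / 34 = 1.47059
sqrt(age_ratio) = 1.21268
SI = 22.2 * 1.21268 = 26.9 m

26.9


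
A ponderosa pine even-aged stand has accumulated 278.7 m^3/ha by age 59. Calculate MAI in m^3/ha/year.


Formula: MAI = Total Volume / Stand Age
MAI = 278.7 m^3/ha / 59 years
MAI = 4.72 m^3/ha/year

4.72


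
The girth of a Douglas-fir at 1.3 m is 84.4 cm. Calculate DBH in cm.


Formula: DBH = C / pi
DBH = 84.4 / pi
pi = 3.14159...
DBH = 26.9 cm

26.9


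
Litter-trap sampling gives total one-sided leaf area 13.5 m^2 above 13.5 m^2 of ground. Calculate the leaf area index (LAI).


Formula: LAI = total leaf area / ground area  (dimensionless)
LAI = 13.5 m^2 / 13.5 m^2
LAI = 1.0

1.0


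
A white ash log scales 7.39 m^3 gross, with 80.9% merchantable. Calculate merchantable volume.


Formula: MV = V_total * (merchantable_pct / 100)
Merchantable fraction = 80.9% / 100 = 0.809
MV = 7.39 m^3 * 0.809 = 5.979 m^3

5.979


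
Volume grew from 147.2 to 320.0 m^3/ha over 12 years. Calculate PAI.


Formula: PAI = (V_T2 - V_T1) / (T2 - T1)
Volume increment = 320.0 - 147.2 = 172.8 m^3/ha
PAI = 172.8 / 12 = 14.4 m^3/ha/year

14.4


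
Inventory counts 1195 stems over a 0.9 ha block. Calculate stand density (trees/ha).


Formula: Stand Density = N_trees / Area_ha
Density = 1195 trees / 0.9 ha
Density = 1328 trees/ha

1328


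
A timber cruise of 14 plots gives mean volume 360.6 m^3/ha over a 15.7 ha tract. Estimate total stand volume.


Formula: Total Volume = Mean Volume per ha * Total Area
Total Volume = 360.6 m^3/ha * 15.7 ha
Total Volume = 5661 m^3

5661


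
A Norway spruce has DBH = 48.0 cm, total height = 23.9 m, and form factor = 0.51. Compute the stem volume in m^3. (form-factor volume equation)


Formula: V = pi * (DBH/200)^2 * H * ff
Radius = DBH/200 = 48.0/200 = 0.24 m
Radius^2 = 0.24^2 = 0.0576 m^2
V = pi * 0.0576 * 23.9 * 0.51
V = 2.206 m^3

2.206


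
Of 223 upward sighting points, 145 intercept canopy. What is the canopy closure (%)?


Formula: Canopy closure = covered points / total points * 100
Closure = 145 / 223 * 100
Closure = 0.6502 * 100 = 65.0%

65.0


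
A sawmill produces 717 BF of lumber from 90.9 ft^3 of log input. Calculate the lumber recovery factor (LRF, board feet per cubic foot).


Formula: LRF = Lumber Output (BF) / Log Input (ft^3)
LRF = 717 BF / 90.9 ft^3
LRF = 7.89 BF/ft^3

7.89


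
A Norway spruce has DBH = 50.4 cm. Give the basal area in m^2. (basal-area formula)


Formula: BA = pi * (DBH/2)^2 / 10000  (cm^2 to m^2)
Radius = DBH/2 = 50.4/2 = 25.2 cm
BA = pi * 25.2^2 / 10000
   = 1995.037 cm^2 / 10000
   = 0.1995 m^2

0.1995


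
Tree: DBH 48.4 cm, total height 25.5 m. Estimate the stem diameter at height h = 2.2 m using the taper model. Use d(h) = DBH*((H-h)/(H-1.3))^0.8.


Taper: d(h) = DBH * ((H - h) / (H - 1.3))^0.8
Numerator = H - h = 25.5 - 2.2 = 23.3 m
Denominator = H - 1.3 = 25.5 - 1.3 = 24.2 m
Ratio = 23.3 / 24.2 = 0.96281
d = 48.4 * 0.96281^0.8 = 47.0 cm

47.0


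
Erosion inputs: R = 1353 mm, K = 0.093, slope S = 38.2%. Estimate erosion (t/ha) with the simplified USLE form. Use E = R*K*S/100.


Formula: E = R * K * S / 100  (simplified USLE)
R * K = 1353 * 0.093 = 125.829
E = 125.829 * 38.2 / 100 = 48.07 t/ha

48.07


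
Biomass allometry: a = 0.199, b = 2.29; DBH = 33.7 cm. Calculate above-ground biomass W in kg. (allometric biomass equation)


Formula: W = a * DBH^b  (allometric power law)
DBH^b = 33.7^2.29 = 3149.7238
W = 0.199 * 3149.7238 = 626.8 kg

626.8


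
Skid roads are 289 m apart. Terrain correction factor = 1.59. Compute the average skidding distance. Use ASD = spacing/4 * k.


Formula: ASD = (spacing / 4) * correction
Uncorrected distance = spacing / 4 = 289 / 4 = 72.25 m
ASD = 72.25 * 1.59 = 115 m

115


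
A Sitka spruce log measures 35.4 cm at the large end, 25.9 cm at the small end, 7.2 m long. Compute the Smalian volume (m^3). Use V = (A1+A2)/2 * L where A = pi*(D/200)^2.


Smalian: V = (A1 + A2)/2 * L,  A = pi*(D/200)^2
A1 = pi*(35.4/200)^2 = 0.098423 m^2
A2 = pi*(25.9/200)^2 = 0.052685 m^2
V = (0.098423+0.052685)/2*7.2 = 0.544 m^3

0.544


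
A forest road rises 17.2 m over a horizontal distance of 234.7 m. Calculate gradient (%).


Formula: Gradient = rise / run * 100
Gradient = 17.2 / 234.7 * 100 = 7.3%

7.3


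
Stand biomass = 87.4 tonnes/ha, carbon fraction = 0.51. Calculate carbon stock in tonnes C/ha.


Formula: Carbon Stock = Biomass * Carbon Fraction
C = 87.4 t/ha * 0.51
C = 44.6 t C/ha

44.6


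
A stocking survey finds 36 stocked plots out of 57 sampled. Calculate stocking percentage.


Formula: Stocking % = stocked plots / total plots * 100
Stocking = 36 / 57 * 100
Stocking = 0.6316 * 100 = 63.2%

63.2


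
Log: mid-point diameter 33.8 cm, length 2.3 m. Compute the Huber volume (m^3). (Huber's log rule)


Huber: V = Am * L,  Am = pi*(Dm/200)^2
Am = pi*(33.8/200)^2 = 0.089727 m^2
V = 0.089727*2.3 = 0.2064 m^3

0.2064


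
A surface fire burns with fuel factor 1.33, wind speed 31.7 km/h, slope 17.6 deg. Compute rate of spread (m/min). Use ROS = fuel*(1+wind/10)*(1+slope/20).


Formula: ROS = fuel * (1 + wind/10) * (1 + slope/20)
Wind factor = 1 + 31.7/10 = 4.17
Slope factor = 1 + 17.6/20 = 1.88
ROS = 1.33 * 4.17 * 1.88 = 10.43 m/min

10.43


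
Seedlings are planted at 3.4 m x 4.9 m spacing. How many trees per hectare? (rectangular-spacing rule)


Formula: TPH = 10000 m^2/ha / (spacing_x * spacing_y)
Area per tree = 3.4 m * 4.9 m = 16.66 m^2
TPH = 10000 / 16.66 = 600 trees/ha

600


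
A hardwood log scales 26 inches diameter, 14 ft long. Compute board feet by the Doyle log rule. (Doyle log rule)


Doyle: BF = (D - 4)^2 * L / 16
Adjusted diameter = 26 - 4 = 22 in
(D-4)^2 = 22^2 = 484
BF = 484 * 14 / 16 = 424 BF

424


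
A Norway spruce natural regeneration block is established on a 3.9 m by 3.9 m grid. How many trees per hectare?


Formula: TPH = 10000 m^2/ha / (spacing_x * spacing_y)
Area per tree = 3.9 m * 3.9 m = 15.21 m^2
TPH = 10000 / 15.21 = 657 trees/ha

657


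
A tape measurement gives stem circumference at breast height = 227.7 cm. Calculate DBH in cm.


Formula: DBH = C / pi
DBH = 227.7 / pi
pi = 3.14159...
DBH = 72.5 cm

72.5


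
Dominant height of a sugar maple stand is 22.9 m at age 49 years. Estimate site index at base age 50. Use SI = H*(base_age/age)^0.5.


Formula: SI = H_dom * (base_age / age)^0.5
Age ratio = 50 / 49 = 1.02041
sqrt(age_ratio) = 1.01015
SI = 22.9 * 1.01015 = 23.1 m

23.1


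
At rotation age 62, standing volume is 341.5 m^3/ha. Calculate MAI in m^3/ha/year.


Formula: MAI = Total Volume / Stand Age
MAI = 341.5 m^3/ha / 62 years
MAI = 5.51 m^3/ha/year

5.51


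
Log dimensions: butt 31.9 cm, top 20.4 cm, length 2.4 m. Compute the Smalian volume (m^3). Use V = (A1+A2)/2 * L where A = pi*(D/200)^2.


Smalian: V = (A1 + A2)/2 * L,  A = pi*(D/200)^2
A1 = pi*(31.9/200)^2 = 0.079923 m^2
A2 = pi*(20.4/200)^2 = 0.032685 m^2
V = (0.079923+0.032685)/2*2.4 = 0.1351 m^3

0.1351


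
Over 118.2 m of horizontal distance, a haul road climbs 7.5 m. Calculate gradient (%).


Formula: Gradient = rise / run * 100
Gradient = 7.5 / 118.2 * 100 = 6.3%

6.3


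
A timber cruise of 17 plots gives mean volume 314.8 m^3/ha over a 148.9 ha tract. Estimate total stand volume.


Formula: Total Volume = Mean Volume per ha * Total Area
Total Volume = 314.8 m^3/ha * 148.9 ha
Total Volume = 46874 m^3

46874


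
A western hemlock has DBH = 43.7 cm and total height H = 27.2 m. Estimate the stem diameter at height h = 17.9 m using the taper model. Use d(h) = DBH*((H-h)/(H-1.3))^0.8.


Taper: d(h) = DBH * ((H - h) / (H - 1.3))^0.8
Numerator = H - h = 27.2 - 17.9 = 9.3 m
Denominator = H - 1.3 = 27.2 - 1.3 = 25.9 m
Ratio = 9.3 / 25.9 = 0.35907
d = 43.7 * 0.35907^0.8 = 19.3 cm

19.3


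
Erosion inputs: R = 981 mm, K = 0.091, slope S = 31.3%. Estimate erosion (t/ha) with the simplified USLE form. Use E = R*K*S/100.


Formula: E = R * K * S / 100  (simplified USLE)
R * K = 981 * 0.091 = 89.271
E = 89.271 * 31.3 / 100 = 27.94 t/ha

27.94


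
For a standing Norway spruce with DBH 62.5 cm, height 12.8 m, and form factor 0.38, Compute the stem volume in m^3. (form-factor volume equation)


Formula: V = pi * (DBH/200)^2 * H * ff
Radius = DBH/200 = 62.5/200 = 0.3125 m
Radius^2 = 0.3125^2 = 0.09765625 m^2
V = pi * 0.09765625 * 12.8 * 0.38
V = 1.492 m^3

1.492


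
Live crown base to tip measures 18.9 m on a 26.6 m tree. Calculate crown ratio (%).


Formula: Crown Ratio = (Crown Length / Total Height) * 100
CR = (18.9 m / 26.6 m) * 100
CR = 0.7105 * 100 = 71.1%

71.1


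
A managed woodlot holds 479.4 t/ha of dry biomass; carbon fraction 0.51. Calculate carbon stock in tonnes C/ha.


Formula: Carbon Stock = Biomass * Carbon Fraction
C = 479.4 t/ha * 0.51
C = 244.5 t C/ha

244.5


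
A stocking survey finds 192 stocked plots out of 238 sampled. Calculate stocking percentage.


Formula: Stocking % = stocked plots / total plots * 100
Stocking = 192 / 238 * 100
Stocking = 0.8067 * 100 = 80.7%

80.7


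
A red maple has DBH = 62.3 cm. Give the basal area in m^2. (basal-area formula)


Formula: BA = pi * (DBH/2)^2 / 10000  (cm^2 to m^2)
Radius = DBH/2 = 62.3/2 = 31.15 cm
BA = pi * 31.15^2 / 10000
   = 3048.358 cm^2 / 10000
   = 0.3048 m^2

0.3048


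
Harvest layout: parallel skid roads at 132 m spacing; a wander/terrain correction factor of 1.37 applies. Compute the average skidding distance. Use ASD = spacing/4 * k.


Formula: ASD = (spacing / 4) * correction
Uncorrected distance = spacing / 4 = 132 / 4 = 33 m
ASD = 33 * 1.37 = 45 m

45


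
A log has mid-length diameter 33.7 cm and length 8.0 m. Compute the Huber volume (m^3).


Huber: V = Am * L,  Am = pi*(Dm/200)^2
Am = pi*(33.7/200)^2 = 0.089197 m^2
V = 0.089197*8.0 = 0.7136 m^3

0.7136


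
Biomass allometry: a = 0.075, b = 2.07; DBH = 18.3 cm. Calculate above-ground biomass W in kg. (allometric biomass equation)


Formula: W = a * DBH^b  (allometric power law)
DBH^b = 18.3^2.07 = 410.4628
W = 0.075 * 410.4628 = 30.8 kg

30.8


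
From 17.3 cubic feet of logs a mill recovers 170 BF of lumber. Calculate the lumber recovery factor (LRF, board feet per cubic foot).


Formula: LRF = Lumber Output (BF) / Log Input (ft^3)
LRF = 170 BF / 17.3 ft^3
LRF = 9.83 BF/ft^3

9.83


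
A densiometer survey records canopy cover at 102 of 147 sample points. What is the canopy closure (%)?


Formula: Canopy closure = covered points / total points * 100
Closure = 102 / 147 * 100
Closure = 0.6939 * 100 = 69.4%

69.4


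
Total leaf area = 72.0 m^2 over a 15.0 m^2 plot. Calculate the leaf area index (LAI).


Formula: LAI = total leaf area / ground area  (dimensionless)
LAI = 72.0 m^2 / 15.0 m^2
LAI = 4.8

4.8


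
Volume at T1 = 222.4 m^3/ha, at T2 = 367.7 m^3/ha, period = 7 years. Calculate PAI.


Formula: PAI = (V_T2 - V_T1) / (T2 - T1)
Volume increment = 367.7 - 222.4 = 145.3 m^3/ha
PAI = 145.3 / 7 = 20.76 m^3/ha/year

20.76
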